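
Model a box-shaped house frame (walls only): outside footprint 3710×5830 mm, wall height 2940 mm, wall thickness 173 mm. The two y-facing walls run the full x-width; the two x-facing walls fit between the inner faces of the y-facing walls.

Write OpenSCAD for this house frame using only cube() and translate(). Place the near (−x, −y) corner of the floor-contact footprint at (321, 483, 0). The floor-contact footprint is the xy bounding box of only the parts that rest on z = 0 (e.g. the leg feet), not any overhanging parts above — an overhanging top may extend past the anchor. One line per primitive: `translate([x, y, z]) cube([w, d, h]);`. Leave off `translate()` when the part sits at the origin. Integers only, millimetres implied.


translate([321, 483, 0]) cube([3710, 173, 2940]);
translate([321, 6140, 0]) cube([3710, 173, 2940]);
translate([321, 656, 0]) cube([173, 5484, 2940]);
translate([3858, 656, 0]) cube([173, 5484, 2940]);


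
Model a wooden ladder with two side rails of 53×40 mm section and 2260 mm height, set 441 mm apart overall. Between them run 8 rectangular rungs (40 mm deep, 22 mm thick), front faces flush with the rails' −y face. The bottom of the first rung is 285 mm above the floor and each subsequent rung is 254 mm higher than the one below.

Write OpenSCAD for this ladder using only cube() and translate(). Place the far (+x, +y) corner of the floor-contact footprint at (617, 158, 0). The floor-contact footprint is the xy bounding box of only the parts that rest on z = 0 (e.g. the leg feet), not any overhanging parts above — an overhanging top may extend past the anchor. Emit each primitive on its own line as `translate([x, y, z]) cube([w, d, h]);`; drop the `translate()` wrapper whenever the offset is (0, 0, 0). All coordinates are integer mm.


// rung span = 441 - 2*53 = 335
// rung[k] z = 285 + k*254
translate([176, 118, 0]) cube([53, 40, 2260]);
translate([564, 118, 0]) cube([53, 40, 2260]);
translate([229, 118, 285]) cube([335, 40, 22]);
translate([229, 118, 539]) cube([335, 40, 22]);
translate([229, 118, 793]) cube([335, 40, 22]);
translate([229, 118, 1047]) cube([335, 40, 22]);
translate([229, 118, 1301]) cube([335, 40, 22]);
translate([229, 118, 1555]) cube([335, 40, 22]);
translate([229, 118, 1809]) cube([335, 40, 22]);
translate([229, 118, 2063]) cube([335, 40, 22]);


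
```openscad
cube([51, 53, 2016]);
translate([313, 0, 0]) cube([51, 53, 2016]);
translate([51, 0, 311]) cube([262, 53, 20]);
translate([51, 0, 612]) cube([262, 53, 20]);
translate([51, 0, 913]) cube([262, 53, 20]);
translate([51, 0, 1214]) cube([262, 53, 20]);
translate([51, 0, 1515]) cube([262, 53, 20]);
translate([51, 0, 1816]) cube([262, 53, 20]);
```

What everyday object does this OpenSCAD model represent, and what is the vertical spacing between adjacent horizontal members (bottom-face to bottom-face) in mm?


A ladder. The rung spacing is 301 mm.

Two tall 51×53 posts with 6 short bars between them — a ladder. Adjacent rungs sit at z = 311 and z = 612, so the spacing is 612 − 311 = 301 mm.


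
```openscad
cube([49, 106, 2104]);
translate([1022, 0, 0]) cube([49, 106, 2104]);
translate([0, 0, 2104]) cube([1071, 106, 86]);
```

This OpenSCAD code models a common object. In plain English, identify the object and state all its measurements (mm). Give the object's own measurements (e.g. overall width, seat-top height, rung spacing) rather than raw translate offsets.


A door frame. The clear opening is 973 mm wide and 2104 mm high. Two 49 mm wide jambs, 106 mm deep, stand either side of the opening from the floor to the top of the opening. A 86 mm thick head sits across the top of both jambs, spanning the full outside width of the frame.


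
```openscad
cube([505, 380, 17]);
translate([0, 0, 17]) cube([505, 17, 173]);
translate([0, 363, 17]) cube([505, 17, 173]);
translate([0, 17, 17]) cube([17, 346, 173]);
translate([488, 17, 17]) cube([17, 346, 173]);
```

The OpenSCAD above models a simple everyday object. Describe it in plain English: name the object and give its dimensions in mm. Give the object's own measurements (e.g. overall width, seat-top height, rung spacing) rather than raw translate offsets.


An open-topped rectangular box: outside dimensions 505×380×190 mm, with a uniform wall and base thickness of 17 mm. The base is a full 505×380 slab on the floor; four walls sit on top of the base. The front and back walls (the −y and +y sides) span the full width; the two side walls fit between them.


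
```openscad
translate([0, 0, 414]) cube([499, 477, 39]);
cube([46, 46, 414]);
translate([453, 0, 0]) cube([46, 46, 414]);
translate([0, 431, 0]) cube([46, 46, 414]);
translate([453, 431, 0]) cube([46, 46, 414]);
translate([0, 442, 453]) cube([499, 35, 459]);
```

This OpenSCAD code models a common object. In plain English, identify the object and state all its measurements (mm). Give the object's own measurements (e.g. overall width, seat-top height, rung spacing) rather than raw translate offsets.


A chair. The seat is a 499×477×39 mm slab with its top at z = 453 mm, on four 46×46 mm corner legs (flush with the seat edges, standing on z = 0). A flat backrest 35 mm thick, 459 mm tall, spans the full seat width and rises from the seat top along its +y edge, rear face flush with the rear of the seat.


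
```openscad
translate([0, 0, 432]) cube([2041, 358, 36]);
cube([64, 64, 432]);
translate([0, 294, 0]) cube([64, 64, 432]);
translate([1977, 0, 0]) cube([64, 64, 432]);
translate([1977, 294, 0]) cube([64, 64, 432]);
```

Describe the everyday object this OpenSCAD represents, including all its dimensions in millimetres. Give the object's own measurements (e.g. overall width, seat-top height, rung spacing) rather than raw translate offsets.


A bench: a 2041×358 mm seat slab, 36 mm thick, top at z = 468 mm, on four 64×64 mm square legs flush with the seat corners and standing on z = 0.


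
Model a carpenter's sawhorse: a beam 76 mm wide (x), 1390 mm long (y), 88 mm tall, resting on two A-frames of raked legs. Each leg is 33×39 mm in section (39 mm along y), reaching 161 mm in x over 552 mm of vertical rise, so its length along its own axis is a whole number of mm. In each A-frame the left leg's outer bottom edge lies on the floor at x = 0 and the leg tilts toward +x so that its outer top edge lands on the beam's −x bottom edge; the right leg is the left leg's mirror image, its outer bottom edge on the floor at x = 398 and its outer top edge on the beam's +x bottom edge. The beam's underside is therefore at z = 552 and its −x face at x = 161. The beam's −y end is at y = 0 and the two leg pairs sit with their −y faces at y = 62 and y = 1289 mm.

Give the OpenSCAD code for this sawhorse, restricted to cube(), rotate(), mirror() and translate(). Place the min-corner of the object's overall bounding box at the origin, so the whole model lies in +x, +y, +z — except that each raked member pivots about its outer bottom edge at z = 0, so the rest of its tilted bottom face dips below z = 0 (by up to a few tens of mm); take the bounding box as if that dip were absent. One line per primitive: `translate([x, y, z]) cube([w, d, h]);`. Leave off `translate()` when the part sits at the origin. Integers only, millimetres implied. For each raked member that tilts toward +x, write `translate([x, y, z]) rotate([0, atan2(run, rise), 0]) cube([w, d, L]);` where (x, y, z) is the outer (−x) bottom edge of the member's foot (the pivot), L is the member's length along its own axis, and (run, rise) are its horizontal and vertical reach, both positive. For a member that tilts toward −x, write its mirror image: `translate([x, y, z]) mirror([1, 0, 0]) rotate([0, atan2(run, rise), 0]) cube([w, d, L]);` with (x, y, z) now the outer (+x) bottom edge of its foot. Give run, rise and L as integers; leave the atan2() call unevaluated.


// leg length = √(161² + 552²) = 575
// right-leg outer foot x = 2·161 + 76 = 398
// beam min-corner = (161, 0, 552)
translate([161, 0, 552]) cube([76, 1390, 88]);
translate([0, 62, 0]) rotate([0, atan2(161, 552), 0]) cube([33, 39, 575]);
translate([398, 62, 0]) mirror([1, 0, 0]) rotate([0, atan2(161, 552), 0]) cube([33, 39, 575]);
translate([0, 1289, 0]) rotate([0, atan2(161, 552), 0]) cube([33, 39, 575]);
translate([398, 1289, 0]) mirror([1, 0, 0]) rotate([0, atan2(161, 552), 0]) cube([33, 39, 575]);


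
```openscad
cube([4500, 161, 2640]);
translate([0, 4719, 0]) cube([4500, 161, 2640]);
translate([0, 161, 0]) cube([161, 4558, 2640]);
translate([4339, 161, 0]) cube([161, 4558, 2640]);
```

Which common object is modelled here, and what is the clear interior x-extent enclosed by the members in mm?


A house (or room) frame. The interior width is 4178 mm.

Four 2640 mm walls enclosing a rectangle with no floor or roof — a room or house frame. Outside width is 4500 mm and wall thickness is 161 mm, so the interior width is 4500 − 2 × 161 = 4178 mm.


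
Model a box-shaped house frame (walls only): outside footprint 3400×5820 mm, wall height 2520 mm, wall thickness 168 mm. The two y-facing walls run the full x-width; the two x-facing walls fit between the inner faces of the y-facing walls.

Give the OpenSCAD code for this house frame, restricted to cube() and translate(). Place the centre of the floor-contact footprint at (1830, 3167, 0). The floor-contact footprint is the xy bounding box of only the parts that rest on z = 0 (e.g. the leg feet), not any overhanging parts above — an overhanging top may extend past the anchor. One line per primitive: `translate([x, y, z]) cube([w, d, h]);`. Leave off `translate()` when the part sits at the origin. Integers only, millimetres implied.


translate([130, 257, 0]) cube([3400, 168, 2520]);
translate([130, 5909, 0]) cube([3400, 168, 2520]);
translate([130, 425, 0]) cube([168, 5484, 2520]);
translate([3362, 425, 0]) cube([168, 5484, 2520]);


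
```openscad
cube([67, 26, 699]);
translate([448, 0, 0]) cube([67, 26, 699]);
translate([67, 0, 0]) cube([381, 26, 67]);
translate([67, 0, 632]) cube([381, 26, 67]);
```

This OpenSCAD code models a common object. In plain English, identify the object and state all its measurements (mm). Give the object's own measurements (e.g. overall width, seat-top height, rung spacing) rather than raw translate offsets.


A rectangular picture frame lying in the x–z plane (depth along y). The opening is 381 mm wide (x) by 565 mm tall (z), surrounded by a border 67 mm wide on all four sides. The frame is 26 mm deep and is made of two full-height vertical stiles with two horizontal rails fitted between them.


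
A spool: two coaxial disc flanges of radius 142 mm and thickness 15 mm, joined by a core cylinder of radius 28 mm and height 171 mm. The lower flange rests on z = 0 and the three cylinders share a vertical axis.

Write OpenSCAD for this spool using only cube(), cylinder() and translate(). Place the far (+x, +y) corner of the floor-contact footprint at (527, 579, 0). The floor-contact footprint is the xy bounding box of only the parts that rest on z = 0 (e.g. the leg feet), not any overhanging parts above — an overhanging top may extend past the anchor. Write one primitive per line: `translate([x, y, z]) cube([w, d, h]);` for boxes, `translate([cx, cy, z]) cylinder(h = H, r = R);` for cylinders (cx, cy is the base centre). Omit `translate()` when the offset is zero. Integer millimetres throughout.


translate([385, 437, 0]) cylinder(h = 15, r = 142);
translate([385, 437, 15]) cylinder(h = 171, r = 28);
translate([385, 437, 186]) cylinder(h = 15, r = 142);


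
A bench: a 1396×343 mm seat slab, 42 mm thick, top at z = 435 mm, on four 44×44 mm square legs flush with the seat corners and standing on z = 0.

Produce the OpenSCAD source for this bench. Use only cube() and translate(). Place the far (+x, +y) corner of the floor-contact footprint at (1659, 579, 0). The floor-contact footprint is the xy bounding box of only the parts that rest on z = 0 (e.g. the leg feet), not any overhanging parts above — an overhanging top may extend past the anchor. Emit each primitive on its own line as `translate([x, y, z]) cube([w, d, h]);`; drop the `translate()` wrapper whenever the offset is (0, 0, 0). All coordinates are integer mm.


translate([263, 236, 393]) cube([1396, 343, 42]);
translate([263, 236, 0]) cube([44, 44, 393]);
translate([263, 535, 0]) cube([44, 44, 393]);
translate([1615, 236, 0]) cube([44, 44, 393]);
translate([1615, 535, 0]) cube([44, 44, 393]);


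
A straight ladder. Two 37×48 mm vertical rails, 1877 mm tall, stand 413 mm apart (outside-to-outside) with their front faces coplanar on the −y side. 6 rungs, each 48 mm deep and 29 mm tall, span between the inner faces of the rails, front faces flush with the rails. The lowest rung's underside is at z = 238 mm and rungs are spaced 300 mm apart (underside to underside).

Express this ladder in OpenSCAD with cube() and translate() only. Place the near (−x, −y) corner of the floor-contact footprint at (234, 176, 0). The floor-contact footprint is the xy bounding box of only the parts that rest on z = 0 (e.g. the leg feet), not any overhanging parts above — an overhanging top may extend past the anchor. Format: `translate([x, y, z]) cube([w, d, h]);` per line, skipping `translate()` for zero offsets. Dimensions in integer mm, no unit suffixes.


translate([234, 176, 0]) cube([37, 48, 1877]);
translate([610, 176, 0]) cube([37, 48, 1877]);
translate([271, 176, 238]) cube([339, 48, 29]);
translate([271, 176, 538]) cube([339, 48, 29]);
translate([271, 176, 838]) cube([339, 48, 29]);
translate([271, 176, 1138]) cube([339, 48, 29]);
translate([271, 176, 1438]) cube([339, 48, 29]);
translate([271, 176, 1738]) cube([339, 48, 29]);


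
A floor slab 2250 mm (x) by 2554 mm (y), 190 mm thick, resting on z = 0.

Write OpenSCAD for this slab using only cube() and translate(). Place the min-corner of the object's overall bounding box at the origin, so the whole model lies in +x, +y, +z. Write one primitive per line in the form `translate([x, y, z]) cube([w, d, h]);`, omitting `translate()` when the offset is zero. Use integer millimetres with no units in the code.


cube([2250, 2554, 190]);


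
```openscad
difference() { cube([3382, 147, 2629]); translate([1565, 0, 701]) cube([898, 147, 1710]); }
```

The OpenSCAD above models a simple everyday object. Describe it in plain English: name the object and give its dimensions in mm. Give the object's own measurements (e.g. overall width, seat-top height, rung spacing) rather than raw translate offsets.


A wall 3382 mm long (x), 147 mm thick (y), 2629 mm tall, with a rectangular window opening cut through it. The opening is 898 mm wide and 1710 mm tall; its sill is at z = 701 mm and its near (−x) edge is 1565 mm from the wall's −x end. The opening passes through the full wall thickness.


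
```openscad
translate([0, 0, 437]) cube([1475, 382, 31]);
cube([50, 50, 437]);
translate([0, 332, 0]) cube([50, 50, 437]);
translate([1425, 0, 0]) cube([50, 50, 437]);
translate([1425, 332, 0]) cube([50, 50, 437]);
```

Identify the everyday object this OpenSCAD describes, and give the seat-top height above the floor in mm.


A bench. The seat-top height is 468 mm.

A long slab on four corner posts — a bench. The slab sits at z = 437 with thickness 31, so the top is 437 + 31 = 468 mm.


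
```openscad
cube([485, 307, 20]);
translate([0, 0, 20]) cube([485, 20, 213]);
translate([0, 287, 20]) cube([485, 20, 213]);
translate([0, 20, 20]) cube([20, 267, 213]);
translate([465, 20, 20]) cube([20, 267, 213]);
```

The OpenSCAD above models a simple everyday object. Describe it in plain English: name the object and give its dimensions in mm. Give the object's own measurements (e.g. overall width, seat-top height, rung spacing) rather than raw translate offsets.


An open-topped rectangular box: outside dimensions 485×307×233 mm, with a uniform wall and base thickness of 20 mm. The base is a full 485×307 slab on the floor; four walls sit on top of the base. The front and back walls (the −y and +y sides) span the full width; the two side walls fit between them.


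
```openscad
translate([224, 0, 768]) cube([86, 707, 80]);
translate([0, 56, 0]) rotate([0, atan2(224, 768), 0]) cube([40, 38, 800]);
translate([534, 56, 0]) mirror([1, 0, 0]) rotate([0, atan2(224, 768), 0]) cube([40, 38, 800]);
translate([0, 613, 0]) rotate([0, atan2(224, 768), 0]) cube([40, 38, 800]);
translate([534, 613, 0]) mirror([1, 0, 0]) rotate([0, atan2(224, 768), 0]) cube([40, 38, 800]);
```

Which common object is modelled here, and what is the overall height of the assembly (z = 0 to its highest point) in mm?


A sawhorse. The overall height is 848 mm.

A beam across two mirrored pairs of raked legs — a sawhorse. The beam's underside is at z = 768 (matching the legs' vertical rise in atan2(224, 768)) and the beam is 80 mm tall, so its top is at 768 + 80 = 848 mm. The raked legs top out at the beam's underside, so that is the highest point.


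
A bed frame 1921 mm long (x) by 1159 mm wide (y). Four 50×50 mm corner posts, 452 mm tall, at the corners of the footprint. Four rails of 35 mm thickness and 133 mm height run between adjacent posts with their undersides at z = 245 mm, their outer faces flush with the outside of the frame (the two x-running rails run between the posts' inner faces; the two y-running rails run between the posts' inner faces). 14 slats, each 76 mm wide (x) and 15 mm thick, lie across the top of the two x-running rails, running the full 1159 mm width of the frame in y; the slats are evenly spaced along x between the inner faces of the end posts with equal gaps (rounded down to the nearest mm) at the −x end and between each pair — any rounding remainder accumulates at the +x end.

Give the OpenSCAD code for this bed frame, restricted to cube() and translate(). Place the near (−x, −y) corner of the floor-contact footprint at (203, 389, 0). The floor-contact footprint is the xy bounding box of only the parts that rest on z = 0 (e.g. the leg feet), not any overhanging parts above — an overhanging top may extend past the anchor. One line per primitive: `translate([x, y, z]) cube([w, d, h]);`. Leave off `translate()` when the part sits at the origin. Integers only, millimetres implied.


translate([203, 389, 0]) cube([50, 50, 452]);
translate([203, 1498, 0]) cube([50, 50, 452]);
translate([2074, 389, 0]) cube([50, 50, 452]);
translate([2074, 1498, 0]) cube([50, 50, 452]);
translate([253, 389, 245]) cube([1821, 35, 133]);
translate([253, 1513, 245]) cube([1821, 35, 133]);
translate([203, 439, 245]) cube([35, 1059, 133]);
translate([2089, 439, 245]) cube([35, 1059, 133]);
translate([303, 389, 378]) cube([76, 1159, 15]);
translate([429, 389, 378]) cube([76, 1159, 15]);
translate([555, 389, 378]) cube([76, 1159, 15]);
translate([681, 389, 378]) cube([76, 1159, 15]);
translate([807, 389, 378]) cube([76, 1159, 15]);
translate([933, 389, 378]) cube([76, 1159, 15]);
translate([1059, 389, 378]) cube([76, 1159, 15]);
translate([1185, 389, 378]) cube([76, 1159, 15]);
translate([1311, 389, 378]) cube([76, 1159, 15]);
translate([1437, 389, 378]) cube([76, 1159, 15]);
translate([1563, 389, 378]) cube([76, 1159, 15]);
translate([1689, 389, 378]) cube([76, 1159, 15]);
translate([1815, 389, 378]) cube([76, 1159, 15]);
translate([1941, 389, 378]) cube([76, 1159, 15]);


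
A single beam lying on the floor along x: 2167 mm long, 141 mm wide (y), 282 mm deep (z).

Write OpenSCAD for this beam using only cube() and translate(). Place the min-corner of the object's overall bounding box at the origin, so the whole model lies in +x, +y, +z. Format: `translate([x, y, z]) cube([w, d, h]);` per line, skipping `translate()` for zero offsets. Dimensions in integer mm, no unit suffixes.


cube([2167, 141, 282]);


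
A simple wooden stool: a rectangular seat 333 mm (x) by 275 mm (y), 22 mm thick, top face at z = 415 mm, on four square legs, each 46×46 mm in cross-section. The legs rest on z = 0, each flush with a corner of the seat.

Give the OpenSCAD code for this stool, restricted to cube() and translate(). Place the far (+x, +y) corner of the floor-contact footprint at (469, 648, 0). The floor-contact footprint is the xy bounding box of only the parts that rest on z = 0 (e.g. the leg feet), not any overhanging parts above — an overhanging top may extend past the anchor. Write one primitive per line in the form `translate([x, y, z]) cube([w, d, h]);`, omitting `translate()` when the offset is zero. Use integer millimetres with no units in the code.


// leg_h = 415 - 22 = 393
translate([136, 373, 393]) cube([333, 275, 22]);
translate([136, 373, 0]) cube([46, 46, 393]);
translate([423, 373, 0]) cube([46, 46, 393]);
translate([136, 602, 0]) cube([46, 46, 393]);
translate([423, 602, 0]) cube([46, 46, 393]);


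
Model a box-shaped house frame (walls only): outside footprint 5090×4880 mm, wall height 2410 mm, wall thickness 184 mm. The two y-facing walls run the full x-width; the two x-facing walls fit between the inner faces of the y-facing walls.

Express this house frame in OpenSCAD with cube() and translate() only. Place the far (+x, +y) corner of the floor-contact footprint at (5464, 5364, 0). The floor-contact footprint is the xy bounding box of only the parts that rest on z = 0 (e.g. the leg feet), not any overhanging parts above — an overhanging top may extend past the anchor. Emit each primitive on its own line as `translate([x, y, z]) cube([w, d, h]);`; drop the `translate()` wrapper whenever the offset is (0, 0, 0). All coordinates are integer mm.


translate([374, 484, 0]) cube([5090, 184, 2410]);
translate([374, 5180, 0]) cube([5090, 184, 2410]);
translate([374, 668, 0]) cube([184, 4512, 2410]);
translate([5280, 668, 0]) cube([184, 4512, 2410]);


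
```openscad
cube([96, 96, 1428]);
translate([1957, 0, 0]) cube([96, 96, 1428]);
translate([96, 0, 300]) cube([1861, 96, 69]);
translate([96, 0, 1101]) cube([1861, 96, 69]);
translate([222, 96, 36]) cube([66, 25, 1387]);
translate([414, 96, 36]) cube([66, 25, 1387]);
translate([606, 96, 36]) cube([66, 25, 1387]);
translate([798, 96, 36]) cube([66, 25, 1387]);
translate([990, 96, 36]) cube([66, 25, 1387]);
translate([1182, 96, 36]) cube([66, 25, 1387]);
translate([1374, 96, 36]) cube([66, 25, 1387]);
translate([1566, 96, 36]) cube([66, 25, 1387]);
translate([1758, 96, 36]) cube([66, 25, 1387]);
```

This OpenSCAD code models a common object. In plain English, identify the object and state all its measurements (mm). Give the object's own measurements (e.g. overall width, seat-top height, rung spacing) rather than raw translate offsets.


A fence section. Two 96×96 mm posts, 1428 mm tall, stand on the floor with a clear span of 1861 mm between their inner faces. Two horizontal rails of 96×69 mm section span the gap between the posts with their undersides at z = 300 mm and z = 1101 mm, flush with the posts' −y face. 9 pickets, each 66 mm wide, 25 mm thick and 1387 mm tall, are fixed to the +y face of the rails with their bottoms at z = 36 mm, spaced across the span with a 126 mm gap after the −x post and between neighbouring pickets, with 133 mm left before the +x post.


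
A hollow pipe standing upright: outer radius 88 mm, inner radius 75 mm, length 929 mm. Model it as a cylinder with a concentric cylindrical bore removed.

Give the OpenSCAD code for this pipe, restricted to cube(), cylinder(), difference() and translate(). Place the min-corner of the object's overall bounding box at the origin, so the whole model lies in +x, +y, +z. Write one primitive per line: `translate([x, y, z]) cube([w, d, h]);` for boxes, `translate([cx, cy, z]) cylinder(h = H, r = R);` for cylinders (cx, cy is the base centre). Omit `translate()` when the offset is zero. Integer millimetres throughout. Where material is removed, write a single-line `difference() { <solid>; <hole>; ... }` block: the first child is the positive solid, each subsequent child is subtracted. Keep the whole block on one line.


difference() { translate([88, 88, 0]) cylinder(h = 929, r = 88); translate([88, 88, 0]) cylinder(h = 929, r = 75); }


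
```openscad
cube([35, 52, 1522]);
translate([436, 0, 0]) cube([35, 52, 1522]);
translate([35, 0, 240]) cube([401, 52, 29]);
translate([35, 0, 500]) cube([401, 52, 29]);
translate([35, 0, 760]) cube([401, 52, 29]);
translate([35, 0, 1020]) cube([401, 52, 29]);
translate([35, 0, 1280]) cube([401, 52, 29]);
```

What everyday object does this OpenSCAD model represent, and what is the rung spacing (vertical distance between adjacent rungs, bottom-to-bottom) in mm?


A ladder. The rung spacing is 260 mm.

Two tall 35×52 posts with 5 short bars between them — a ladder. Adjacent rungs sit at z = 240 and z = 500, so the spacing is 500 − 240 = 260 mm.


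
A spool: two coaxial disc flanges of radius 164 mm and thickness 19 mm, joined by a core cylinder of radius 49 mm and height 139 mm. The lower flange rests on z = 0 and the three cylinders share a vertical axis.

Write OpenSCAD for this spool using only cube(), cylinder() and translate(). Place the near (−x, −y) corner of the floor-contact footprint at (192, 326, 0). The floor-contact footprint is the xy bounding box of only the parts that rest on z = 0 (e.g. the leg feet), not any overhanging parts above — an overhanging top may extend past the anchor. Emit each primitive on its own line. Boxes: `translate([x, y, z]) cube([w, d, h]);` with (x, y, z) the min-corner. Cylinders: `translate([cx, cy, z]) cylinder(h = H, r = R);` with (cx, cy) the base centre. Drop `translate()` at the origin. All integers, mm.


translate([356, 490, 0]) cylinder(h = 19, r = 164);
translate([356, 490, 19]) cylinder(h = 139, r = 49);
translate([356, 490, 158]) cylinder(h = 19, r = 164);


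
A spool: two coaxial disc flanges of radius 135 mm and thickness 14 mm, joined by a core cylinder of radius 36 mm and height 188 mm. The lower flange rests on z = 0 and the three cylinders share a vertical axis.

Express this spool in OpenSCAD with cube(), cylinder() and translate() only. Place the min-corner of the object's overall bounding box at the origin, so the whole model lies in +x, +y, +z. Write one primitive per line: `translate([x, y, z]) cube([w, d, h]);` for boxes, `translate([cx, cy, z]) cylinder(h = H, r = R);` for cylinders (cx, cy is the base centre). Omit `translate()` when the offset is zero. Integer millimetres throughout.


translate([135, 135, 0]) cylinder(h = 14, r = 135);
translate([135, 135, 14]) cylinder(h = 188, r = 36);
translate([135, 135, 202]) cylinder(h = 14, r = 135);


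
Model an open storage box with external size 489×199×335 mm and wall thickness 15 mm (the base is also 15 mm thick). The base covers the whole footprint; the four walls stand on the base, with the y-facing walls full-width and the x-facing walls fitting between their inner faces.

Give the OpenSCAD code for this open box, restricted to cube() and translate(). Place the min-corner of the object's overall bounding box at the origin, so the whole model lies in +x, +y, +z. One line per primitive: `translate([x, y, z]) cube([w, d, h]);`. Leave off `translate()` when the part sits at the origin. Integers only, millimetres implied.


cube([489, 199, 15]);
translate([0, 0, 15]) cube([489, 15, 320]);
translate([0, 184, 15]) cube([489, 15, 320]);
translate([0, 15, 15]) cube([15, 169, 320]);
translate([474, 15, 15]) cube([15, 169, 320]);


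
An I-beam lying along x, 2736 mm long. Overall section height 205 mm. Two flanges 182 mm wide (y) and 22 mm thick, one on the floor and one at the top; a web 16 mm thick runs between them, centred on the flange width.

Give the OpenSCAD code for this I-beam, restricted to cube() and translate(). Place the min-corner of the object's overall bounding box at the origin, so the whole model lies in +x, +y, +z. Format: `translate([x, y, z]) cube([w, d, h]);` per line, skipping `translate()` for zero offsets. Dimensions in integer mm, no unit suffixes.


cube([2736, 182, 22]);
translate([0, 83, 22]) cube([2736, 16, 161]);
translate([0, 0, 183]) cube([2736, 182, 22]);


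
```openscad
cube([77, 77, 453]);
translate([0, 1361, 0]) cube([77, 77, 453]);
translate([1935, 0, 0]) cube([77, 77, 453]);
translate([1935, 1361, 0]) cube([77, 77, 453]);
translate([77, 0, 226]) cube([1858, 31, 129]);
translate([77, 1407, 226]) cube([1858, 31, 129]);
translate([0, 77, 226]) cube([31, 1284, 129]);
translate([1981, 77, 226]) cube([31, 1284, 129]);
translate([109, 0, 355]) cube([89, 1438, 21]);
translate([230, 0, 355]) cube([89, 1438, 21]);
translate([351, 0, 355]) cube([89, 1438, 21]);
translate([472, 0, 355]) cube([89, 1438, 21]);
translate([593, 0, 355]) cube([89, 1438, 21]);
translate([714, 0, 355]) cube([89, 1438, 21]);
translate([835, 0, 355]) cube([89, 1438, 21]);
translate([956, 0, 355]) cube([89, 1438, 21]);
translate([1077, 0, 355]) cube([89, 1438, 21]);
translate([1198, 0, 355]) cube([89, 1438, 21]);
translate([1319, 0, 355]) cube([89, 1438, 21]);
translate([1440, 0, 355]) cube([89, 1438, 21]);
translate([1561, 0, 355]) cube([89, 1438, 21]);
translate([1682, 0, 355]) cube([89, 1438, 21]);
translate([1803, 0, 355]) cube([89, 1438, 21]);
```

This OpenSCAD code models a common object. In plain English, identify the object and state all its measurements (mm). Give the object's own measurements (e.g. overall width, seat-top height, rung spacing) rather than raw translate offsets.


A bed frame 2012 mm long (x) by 1438 mm wide (y). Four 77×77 mm corner posts, 453 mm tall, at the corners of the footprint. Four rails of 31 mm thickness and 129 mm height run between adjacent posts with their undersides at z = 226 mm, their outer faces flush with the outside of the frame (the two x-running rails run between the posts' inner faces; the two y-running rails run between the posts' inner faces). 15 slats, each 89 mm wide (x) and 21 mm thick, lie across the top of the two x-running rails, running the full 1438 mm width of the frame in y; along x they sit between the end posts with a 32 mm gap after the −x posts and between neighbouring slats, leaving 43 mm before the +x posts.


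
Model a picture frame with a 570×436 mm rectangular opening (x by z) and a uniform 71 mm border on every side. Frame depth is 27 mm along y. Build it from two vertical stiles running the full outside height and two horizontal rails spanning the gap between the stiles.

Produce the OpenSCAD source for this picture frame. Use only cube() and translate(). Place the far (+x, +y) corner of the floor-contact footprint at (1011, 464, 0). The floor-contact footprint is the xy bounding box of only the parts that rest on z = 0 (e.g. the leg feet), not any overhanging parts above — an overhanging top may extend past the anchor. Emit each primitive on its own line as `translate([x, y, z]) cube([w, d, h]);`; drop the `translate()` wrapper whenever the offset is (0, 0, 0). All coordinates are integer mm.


translate([299, 437, 0]) cube([71, 27, 578]);
translate([940, 437, 0]) cube([71, 27, 578]);
translate([370, 437, 0]) cube([570, 27, 71]);
translate([370, 437, 507]) cube([570, 27, 71]);


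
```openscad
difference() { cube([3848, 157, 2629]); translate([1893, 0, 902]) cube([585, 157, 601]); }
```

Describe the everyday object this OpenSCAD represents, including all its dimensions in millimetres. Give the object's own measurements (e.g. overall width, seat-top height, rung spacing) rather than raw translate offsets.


A wall 3848 mm long (x), 157 mm thick (y), 2629 mm tall, with a rectangular window opening cut through it. The opening is 585 mm wide and 601 mm tall; its sill is at z = 902 mm and its near (−x) edge is 1893 mm from the wall's −x end. The opening passes through the full wall thickness.


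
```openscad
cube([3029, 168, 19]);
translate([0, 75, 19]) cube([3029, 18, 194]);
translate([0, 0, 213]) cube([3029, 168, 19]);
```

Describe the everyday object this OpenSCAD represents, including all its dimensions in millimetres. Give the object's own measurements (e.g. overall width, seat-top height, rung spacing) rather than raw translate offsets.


An I-beam lying along x, 3029 mm long. Overall section height 232 mm. Two flanges 168 mm wide (y) and 19 mm thick, one on the floor and one at the top; a web 18 mm thick runs between them, centred on the flange width.


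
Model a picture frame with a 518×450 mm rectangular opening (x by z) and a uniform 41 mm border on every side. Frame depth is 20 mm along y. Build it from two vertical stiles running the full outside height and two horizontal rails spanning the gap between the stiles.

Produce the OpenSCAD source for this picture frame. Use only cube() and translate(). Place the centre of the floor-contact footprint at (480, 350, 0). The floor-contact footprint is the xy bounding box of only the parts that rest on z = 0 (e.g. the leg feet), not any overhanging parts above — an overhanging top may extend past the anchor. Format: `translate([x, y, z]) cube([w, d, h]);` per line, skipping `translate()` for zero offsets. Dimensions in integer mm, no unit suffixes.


translate([180, 340, 0]) cube([41, 20, 532]);
translate([739, 340, 0]) cube([41, 20, 532]);
translate([221, 340, 0]) cube([518, 20, 41]);
translate([221, 340, 491]) cube([518, 20, 41]);


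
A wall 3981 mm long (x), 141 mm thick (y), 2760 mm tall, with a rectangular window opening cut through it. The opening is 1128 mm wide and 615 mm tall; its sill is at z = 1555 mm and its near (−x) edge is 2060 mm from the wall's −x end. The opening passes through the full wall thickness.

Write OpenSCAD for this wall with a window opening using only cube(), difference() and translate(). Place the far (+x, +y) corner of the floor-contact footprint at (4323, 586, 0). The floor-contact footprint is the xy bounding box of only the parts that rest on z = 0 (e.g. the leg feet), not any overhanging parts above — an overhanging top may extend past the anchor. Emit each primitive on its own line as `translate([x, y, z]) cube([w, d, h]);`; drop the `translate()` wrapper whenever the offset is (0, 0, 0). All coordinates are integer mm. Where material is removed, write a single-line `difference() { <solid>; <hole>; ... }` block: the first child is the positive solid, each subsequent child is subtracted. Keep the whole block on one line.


difference() { translate([342, 445, 0]) cube([3981, 141, 2760]); translate([2402, 445, 1555]) cube([1128, 141, 615]); }


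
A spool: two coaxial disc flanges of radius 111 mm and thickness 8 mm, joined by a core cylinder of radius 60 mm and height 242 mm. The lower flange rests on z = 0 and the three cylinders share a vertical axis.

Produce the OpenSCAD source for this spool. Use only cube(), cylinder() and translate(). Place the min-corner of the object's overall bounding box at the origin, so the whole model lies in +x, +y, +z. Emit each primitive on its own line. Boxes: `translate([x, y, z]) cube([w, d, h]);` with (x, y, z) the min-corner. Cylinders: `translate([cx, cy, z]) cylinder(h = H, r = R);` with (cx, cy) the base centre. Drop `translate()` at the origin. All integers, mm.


translate([111, 111, 0]) cylinder(h = 8, r = 111);
translate([111, 111, 8]) cylinder(h = 242, r = 60);
translate([111, 111, 250]) cylinder(h = 8, r = 111);


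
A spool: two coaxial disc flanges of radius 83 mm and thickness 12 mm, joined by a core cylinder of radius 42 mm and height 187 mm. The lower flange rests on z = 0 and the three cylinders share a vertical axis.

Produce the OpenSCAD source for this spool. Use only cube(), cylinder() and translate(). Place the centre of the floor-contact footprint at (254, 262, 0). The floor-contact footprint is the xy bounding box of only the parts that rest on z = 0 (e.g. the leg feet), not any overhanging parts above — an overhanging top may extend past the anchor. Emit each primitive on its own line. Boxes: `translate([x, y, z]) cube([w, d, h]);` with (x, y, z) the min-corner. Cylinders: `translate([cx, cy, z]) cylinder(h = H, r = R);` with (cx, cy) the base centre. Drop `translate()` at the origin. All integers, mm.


translate([254, 262, 0]) cylinder(h = 12, r = 83);
translate([254, 262, 12]) cylinder(h = 187, r = 42);
translate([254, 262, 199]) cylinder(h = 12, r = 83);


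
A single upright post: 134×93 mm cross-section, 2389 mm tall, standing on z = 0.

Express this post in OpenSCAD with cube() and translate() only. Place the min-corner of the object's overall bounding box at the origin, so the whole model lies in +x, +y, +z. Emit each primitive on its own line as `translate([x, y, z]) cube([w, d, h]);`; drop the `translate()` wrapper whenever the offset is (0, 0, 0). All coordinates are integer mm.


cube([134, 93, 2389]);


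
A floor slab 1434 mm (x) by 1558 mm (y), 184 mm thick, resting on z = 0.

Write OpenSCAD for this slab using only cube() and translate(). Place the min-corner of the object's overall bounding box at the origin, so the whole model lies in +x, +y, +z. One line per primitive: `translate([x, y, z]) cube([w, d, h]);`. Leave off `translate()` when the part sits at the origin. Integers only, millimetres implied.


cube([1434, 1558, 184]);


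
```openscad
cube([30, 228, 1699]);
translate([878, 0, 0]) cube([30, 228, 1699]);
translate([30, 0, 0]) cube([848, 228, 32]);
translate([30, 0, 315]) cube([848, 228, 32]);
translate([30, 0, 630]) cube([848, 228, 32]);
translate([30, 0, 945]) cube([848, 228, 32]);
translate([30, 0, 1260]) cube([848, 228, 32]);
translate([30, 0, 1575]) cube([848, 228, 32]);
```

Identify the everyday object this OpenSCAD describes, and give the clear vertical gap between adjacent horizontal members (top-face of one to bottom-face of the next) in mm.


A bookshelf. The clear shelf gap is 283 mm.

Two tall side panels with 6 horizontal boards between them — a bookshelf. The first two shelf undersides are at z = 0 and z = 315; with shelf thickness 32, the clear gap is 315 − 0 − 32 = 283 mm.


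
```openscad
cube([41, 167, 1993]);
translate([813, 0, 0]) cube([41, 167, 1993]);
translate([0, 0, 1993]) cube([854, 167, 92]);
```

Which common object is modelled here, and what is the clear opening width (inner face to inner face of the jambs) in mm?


A door frame. The clear opening width is 772 mm.

Two 1993 mm tall posts with a header on top — a door frame. The left jamb is 41 mm wide at x = 0; the right jamb starts at x = 813. The clear opening is 813 − 41 = 772 mm.


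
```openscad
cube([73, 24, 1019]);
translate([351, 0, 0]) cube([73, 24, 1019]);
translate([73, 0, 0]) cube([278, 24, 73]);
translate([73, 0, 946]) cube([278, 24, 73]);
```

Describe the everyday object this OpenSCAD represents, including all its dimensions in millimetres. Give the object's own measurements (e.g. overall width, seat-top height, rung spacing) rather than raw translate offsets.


A rectangular picture frame lying in the x–z plane (depth along y). The opening is 278 mm wide (x) by 873 mm tall (z), surrounded by a border 73 mm wide on all four sides. The frame is 24 mm deep and is made of two full-height vertical stiles with two horizontal rails fitted between them.


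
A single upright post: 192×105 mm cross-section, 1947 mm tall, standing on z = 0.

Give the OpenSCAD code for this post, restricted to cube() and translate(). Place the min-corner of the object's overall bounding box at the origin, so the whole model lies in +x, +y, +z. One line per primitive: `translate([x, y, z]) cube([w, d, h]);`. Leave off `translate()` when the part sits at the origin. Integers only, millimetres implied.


cube([192, 105, 1947]);


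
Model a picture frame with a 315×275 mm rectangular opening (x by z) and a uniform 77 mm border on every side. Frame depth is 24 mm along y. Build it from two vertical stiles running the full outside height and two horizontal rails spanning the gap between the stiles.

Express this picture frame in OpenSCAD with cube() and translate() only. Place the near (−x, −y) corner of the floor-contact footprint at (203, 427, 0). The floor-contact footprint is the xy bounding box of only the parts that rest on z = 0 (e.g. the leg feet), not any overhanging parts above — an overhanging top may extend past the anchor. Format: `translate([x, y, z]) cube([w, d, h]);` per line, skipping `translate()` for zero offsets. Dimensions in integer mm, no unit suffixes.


translate([203, 427, 0]) cube([77, 24, 429]);
translate([595, 427, 0]) cube([77, 24, 429]);
translate([280, 427, 0]) cube([315, 24, 77]);
translate([280, 427, 352]) cube([315, 24, 77]);
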